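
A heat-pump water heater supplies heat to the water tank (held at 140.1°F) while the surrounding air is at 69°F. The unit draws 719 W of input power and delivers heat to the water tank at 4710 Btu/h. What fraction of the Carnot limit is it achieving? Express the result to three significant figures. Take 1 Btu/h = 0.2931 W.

0.228

Converting, Q̇_H = 4710 Btu/h = 1381 W, so COP_actual = Q̇_H/Ẇ = 1381/719.0 = 1.920.
In absolute terms T_C = 293.71 K and T_H = 333.21 K, so ΔT = 39.50 K.
COP_Carnot = T_H/ΔT = 333.21/39.50 = 8.436.
η_II = COP_actual/COP_Carnot = 1.920/8.436 = 0.2276.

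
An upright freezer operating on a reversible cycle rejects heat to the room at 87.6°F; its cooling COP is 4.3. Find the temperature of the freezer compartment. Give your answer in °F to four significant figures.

-15.66 °F

For a Carnot refrigerator COP_R = T_C/(T_H − T_C), so T_C = COP·T_H/(1 + COP).
With T_H = 304.04 K, T_C = 4.3 × 304.04/5.300 = 246.67 K.
Converting, 246.67 K = -15.66°F.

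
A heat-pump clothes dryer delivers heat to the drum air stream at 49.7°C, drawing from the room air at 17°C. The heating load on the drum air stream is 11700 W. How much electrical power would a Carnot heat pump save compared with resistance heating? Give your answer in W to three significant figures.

In absolute terms T_C = 290.15 K and T_H = 322.85 K, so ΔT = 32.70 K.
COP_Carnot = T_H/ΔT = 322.85/32.70 = 9.873.
Resistance heating needs Ẇ_res = Q̇_H = 11700 W; the reversible heat pump needs only Ẇ_hp = Q̇_H/COP = 1185 W.
Saving = 11700 − 1185 = 10510 W.

10500 W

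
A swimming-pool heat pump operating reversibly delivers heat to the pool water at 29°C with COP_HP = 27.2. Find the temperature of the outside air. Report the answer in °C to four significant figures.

17.89 °C

COP_HP = T_H/(T_H − T_C) gives T_H − T_C = T_H/COP.
With T_H = 302.15 K, T_C = 302.15 × (1 − 1/27.2) = 291.04 K.
Converting, 291.04 K = 17.89°C.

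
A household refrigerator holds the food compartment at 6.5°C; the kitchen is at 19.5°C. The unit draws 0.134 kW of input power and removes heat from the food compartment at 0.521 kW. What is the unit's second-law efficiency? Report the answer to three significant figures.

COP_actual = Q̇_C/Ẇ = 0.5210/0.1340 = 3.888.
In absolute terms T_C = 279.65 K and T_H = 292.65 K, so ΔT = 13.00 K.
COP_Carnot = T_C/ΔT = 279.65/13.00 = 21.51.
η_II = COP_actual/COP_Carnot = 3.888/21.51 = 0.1807.

0.181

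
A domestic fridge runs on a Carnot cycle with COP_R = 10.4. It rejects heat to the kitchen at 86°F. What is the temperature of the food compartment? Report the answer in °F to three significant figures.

For a Carnot refrigerator COP_R = T_C/(T_H − T_C), so T_C = COP·T_H/(1 + COP).
With T_H = 303.15 K, T_C = 10.4 × 303.15/11.40 = 276.56 K.
Converting, 276.56 K = 38.13°F.

38.1 °F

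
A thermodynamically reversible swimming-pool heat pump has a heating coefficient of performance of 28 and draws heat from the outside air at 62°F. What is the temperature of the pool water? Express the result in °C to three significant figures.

COP_HP = T_H/(T_H − T_C) rearranges to T_H = COP·T_C/(COP − 1).
With T_C = 289.82 K, T_H = 28 × 289.82/27.00 = 300.55 K.
Converting, 300.55 K = 27.40°C.

27.4 °C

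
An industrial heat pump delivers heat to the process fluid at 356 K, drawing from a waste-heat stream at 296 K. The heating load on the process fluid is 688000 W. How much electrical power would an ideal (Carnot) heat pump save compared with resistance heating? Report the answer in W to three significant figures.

The reservoir spacing is ΔT = 356 − 296 = 60.00 K.
COP_Carnot = T_H/ΔT = 356.00/60.00 = 5.933.
Resistance heating needs Ẇ_res = Q̇_H = 688000 W; the reversible heat pump needs only Ẇ_hp = Q̇_H/COP = 116000 W.
Saving = 688000 − 116000 = 572000 W.

572000 W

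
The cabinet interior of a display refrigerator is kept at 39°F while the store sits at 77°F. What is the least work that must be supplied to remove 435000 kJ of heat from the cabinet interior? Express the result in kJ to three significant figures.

In absolute terms T_C = 277.04 K and T_H = 298.15 K, so ΔT = 21.11 K.
The reversible limit is COP_R = T_C/ΔT = 13.12, so W_min = Q_C/COP = Q_C·ΔT/T_C.
W_min = 435000 × 21.11/277.04 = 33150 kJ.

33100 kJ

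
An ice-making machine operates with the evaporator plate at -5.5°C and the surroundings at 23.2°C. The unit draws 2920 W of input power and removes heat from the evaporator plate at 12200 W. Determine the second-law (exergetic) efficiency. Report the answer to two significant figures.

COP_actual = Q̇_C/Ẇ = 12200/2920 = 4.178.
In absolute terms T_C = 267.65 K and T_H = 296.35 K, so ΔT = 28.70 K.
COP_Carnot = T_C/ΔT = 267.65/28.70 = 9.326.
η_II = COP_actual/COP_Carnot = 4.178/9.326 = 0.4480.

0.45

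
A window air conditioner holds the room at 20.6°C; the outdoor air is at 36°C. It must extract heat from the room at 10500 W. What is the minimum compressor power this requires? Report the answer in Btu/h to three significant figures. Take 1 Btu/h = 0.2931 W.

In absolute terms T_C = 293.75 K and T_H = 309.15 K, so ΔT = 15.40 K.
COP_Carnot = T_C/ΔT = 293.75/15.40 = 19.07.
Ẇ_min = Q̇/COP_Carnot = 10500/19.07 = 550.5 W = 1878 Btu/h.

1880 Btu/h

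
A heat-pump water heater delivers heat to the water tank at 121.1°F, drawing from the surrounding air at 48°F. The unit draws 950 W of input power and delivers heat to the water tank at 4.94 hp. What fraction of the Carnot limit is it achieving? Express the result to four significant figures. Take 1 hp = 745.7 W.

Converting, Q̇_H = 4.940 hp = 3684 W, so COP_actual = Q̇_H/Ẇ = 3684/950.0 = 3.878.
In absolute terms T_C = 282.04 K and T_H = 322.65 K, so ΔT = 40.61 K.
COP_Carnot = T_H/ΔT = 322.65/40.61 = 7.945.
η_II = COP_actual/COP_Carnot = 3.878/7.945 = 0.4881.

0.4881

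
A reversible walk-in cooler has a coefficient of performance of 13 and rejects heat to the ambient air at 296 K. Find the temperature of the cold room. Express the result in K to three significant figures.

For a Carnot refrigerator COP_R = T_C/(T_H − T_C), so T_C = COP·T_H/(1 + COP).
With T_H = 296.00 K, T_C = 13 × 296.00/14.00 = 274.86 K.

275 K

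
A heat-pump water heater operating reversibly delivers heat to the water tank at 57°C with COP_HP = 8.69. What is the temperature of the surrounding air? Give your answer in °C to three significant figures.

19.0 °C

COP_HP = T_H/(T_H − T_C) gives T_H − T_C = T_H/COP.
With T_H = 330.15 K, T_C = 330.15 × (1 − 1/8.69) = 292.16 K.
Converting, 292.16 K = 19.01°C.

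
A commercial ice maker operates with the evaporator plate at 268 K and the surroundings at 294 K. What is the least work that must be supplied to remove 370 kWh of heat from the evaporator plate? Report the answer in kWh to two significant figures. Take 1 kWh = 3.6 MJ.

The reservoir spacing is ΔT = 294 − 268 = 26.00 K.
The reversible limit is COP_R = T_C/ΔT = 10.31, so W_min = Q_C/COP = Q_C·ΔT/T_C.
W_min = 370.0 × 26.00/268.00 = 35.90 kWh.

36 kWh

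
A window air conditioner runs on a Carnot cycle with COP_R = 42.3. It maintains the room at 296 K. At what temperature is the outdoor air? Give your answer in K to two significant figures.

300 K

COP_R = T_C/(T_H − T_C) gives T_H − T_C = T_C/COP.
With T_C = 296.00 K, T_H = 296.00 × (1 + 1/42.3) = 303.00 K.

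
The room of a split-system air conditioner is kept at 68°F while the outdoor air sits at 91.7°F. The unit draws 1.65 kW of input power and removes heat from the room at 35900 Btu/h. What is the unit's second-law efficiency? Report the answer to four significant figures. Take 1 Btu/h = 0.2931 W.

0.2864

Converting, Q̇_C = 35900 Btu/h = 10.52 kW, so COP_actual = Q̇_C/Ẇ = 10.52/1.650 = 6.377.
In absolute terms T_C = 293.15 K and T_H = 306.32 K, so ΔT = 13.17 K.
COP_Carnot = T_C/ΔT = 293.15/13.17 = 22.26.
η_II = COP_actual/COP_Carnot = 6.377/22.26 = 0.2864.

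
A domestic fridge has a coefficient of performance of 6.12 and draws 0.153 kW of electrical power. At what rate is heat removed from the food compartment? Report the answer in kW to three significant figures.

Q̇_C = COP × Ẇ = 6.12 × 0.1530 = 0.9364 kW.

0.936 kW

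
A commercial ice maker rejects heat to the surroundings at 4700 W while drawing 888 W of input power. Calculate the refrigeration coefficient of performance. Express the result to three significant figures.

The first law gives Q̇_H = Q̇_C + Ẇ, so the three rates are Q̇_C = 3812, Q̇_H = 4700, Ẇ = 888.0 W.
COP_R = Q̇_C/Ẇ = 3812/888.0 = 4.293.

4.29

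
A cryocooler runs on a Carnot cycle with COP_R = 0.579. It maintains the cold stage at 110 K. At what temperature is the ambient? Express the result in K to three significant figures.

300 K

COP_R = T_C/(T_H − T_C) gives T_H − T_C = T_C/COP.
With T_C = 110.00 K, T_H = 110.00 × (1 + 1/0.579) = 299.98 K.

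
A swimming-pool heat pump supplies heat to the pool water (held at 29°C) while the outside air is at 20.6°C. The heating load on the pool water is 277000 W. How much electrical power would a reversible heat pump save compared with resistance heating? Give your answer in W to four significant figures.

In absolute terms T_C = 293.75 K and T_H = 302.15 K, so ΔT = 8.400 K.
COP_Carnot = T_H/ΔT = 302.15/8.400 = 35.97.
Resistance heating needs Ẇ_res = Q̇_H = 277000 W; the reversible heat pump needs only Ẇ_hp = Q̇_H/COP = 7701 W.
Saving = 277000 − 7701 = 269300 W.

269300 W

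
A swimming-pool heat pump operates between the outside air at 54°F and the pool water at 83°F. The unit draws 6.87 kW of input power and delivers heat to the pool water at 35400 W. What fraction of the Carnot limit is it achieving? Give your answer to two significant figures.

Converting, Q̇_H = 35400 W = 35.40 kW, so COP_actual = Q̇_H/Ẇ = 35.40/6.870 = 5.153.
In absolute terms T_C = 285.37 K and T_H = 301.48 K, so ΔT = 16.11 K.
COP_Carnot = T_H/ΔT = 301.48/16.11 = 18.71.
η_II = COP_actual/COP_Carnot = 5.153/18.71 = 0.2754.

0.28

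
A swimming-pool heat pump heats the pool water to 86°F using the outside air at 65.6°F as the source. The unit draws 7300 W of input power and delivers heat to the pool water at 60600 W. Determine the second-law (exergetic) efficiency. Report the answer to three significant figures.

0.310

COP_actual = Q̇_H/Ẇ = 60600/7300 = 8.301.
In absolute terms T_C = 291.82 K and T_H = 303.15 K, so ΔT = 11.33 K.
COP_Carnot = T_H/ΔT = 303.15/11.33 = 26.75.
η_II = COP_actual/COP_Carnot = 8.301/26.75 = 0.3103.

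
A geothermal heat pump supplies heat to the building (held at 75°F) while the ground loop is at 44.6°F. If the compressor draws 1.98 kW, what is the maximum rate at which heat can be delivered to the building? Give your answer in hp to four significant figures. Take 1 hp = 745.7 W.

46.70 hp

In absolute terms T_C = 280.15 K and T_H = 297.04 K, so ΔT = 16.89 K.
COP_Carnot = T_H/ΔT = 297.04/16.89 = 17.59.
Q̇_max = COP_Carnot × Ẇ = 17.59 × 1.980 kW = 34.82 kW = 46.70 hp.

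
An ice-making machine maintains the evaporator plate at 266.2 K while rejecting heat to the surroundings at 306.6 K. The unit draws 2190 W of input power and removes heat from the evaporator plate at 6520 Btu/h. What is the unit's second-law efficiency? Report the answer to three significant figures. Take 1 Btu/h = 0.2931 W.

Converting, Q̇_C = 6520 Btu/h = 1911 W, so COP_actual = Q̇_C/Ẇ = 1911/2190 = 0.8726.
The reservoir spacing is ΔT = 306.6 − 266.2 = 40.40 K.
COP_Carnot = T_C/ΔT = 266.20/40.40 = 6.589.
η_II = COP_actual/COP_Carnot = 0.8726/6.589 = 0.1324.

0.132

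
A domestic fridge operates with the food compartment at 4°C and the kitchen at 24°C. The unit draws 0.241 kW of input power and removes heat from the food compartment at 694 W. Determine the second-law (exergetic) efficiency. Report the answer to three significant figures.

0.208

Converting, Q̇_C = 694.0 W = 0.6940 kW, so COP_actual = Q̇_C/Ẇ = 0.6940/0.2410 = 2.880.
In absolute terms T_C = 277.15 K and T_H = 297.15 K, so ΔT = 20.00 K.
COP_Carnot = T_C/ΔT = 277.15/20.00 = 13.86.
η_II = COP_actual/COP_Carnot = 2.880/13.86 = 0.2078.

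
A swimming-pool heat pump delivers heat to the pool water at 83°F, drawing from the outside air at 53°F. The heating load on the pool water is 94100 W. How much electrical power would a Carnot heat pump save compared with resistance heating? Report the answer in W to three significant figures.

88900 W

In absolute terms T_C = 284.82 K and T_H = 301.48 K, so ΔT = 16.67 K.
COP_Carnot = T_H/ΔT = 301.48/16.67 = 18.09.
Resistance heating needs Ẇ_res = Q̇_H = 94100 W; the reversible heat pump needs only Ẇ_hp = Q̇_H/COP = 5202 W.
Saving = 94100 − 5202 = 88900 W.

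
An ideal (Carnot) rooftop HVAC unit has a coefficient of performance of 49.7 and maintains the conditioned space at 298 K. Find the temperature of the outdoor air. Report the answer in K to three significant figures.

304 K

COP_R = T_C/(T_H − T_C) gives T_H − T_C = T_C/COP.
With T_C = 298.00 K, T_H = 298.00 × (1 + 1/49.7) = 304.00 K.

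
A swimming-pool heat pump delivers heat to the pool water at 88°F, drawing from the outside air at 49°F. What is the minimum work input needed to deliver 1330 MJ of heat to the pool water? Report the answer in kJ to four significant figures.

In absolute terms T_C = 282.59 K and T_H = 304.26 K, so ΔT = 21.67 K.
The reversible limit is COP_HP = T_H/ΔT = 14.04, so W_min = Q_H/COP = Q_H·ΔT/T_H.
W_min = 1330 × 21.67/304.26 = 94.71 MJ = 94710 kJ.

94710 kJ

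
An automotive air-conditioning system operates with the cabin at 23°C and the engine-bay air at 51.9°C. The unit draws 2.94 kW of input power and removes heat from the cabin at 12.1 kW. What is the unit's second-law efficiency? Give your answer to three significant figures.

0.402

COP_actual = Q̇_C/Ẇ = 12.10/2.940 = 4.116.
In absolute terms T_C = 296.15 K and T_H = 325.05 K, so ΔT = 28.90 K.
COP_Carnot = T_C/ΔT = 296.15/28.90 = 10.25.
η_II = COP_actual/COP_Carnot = 4.116/10.25 = 0.4016.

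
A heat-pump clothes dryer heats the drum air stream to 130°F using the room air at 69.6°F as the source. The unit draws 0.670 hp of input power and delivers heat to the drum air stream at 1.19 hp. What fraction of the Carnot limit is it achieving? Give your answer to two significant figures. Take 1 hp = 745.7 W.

COP_actual = Q̇_H/Ẇ = 1.190/0.6700 = 1.776.
In absolute terms T_C = 294.04 K and T_H = 327.59 K, so ΔT = 33.56 K.
COP_Carnot = T_H/ΔT = 327.59/33.56 = 9.763.
η_II = COP_actual/COP_Carnot = 1.776/9.763 = 0.1819.

0.18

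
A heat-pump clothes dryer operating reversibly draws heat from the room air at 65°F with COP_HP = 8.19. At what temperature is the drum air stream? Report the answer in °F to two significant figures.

COP_HP = T_H/(T_H − T_C) rearranges to T_H = COP·T_C/(COP − 1).
With T_C = 291.48 K, T_H = 8.19 × 291.48/7.190 = 332.02 K.
Converting, 332.02 K = 137.97°F.

140 °F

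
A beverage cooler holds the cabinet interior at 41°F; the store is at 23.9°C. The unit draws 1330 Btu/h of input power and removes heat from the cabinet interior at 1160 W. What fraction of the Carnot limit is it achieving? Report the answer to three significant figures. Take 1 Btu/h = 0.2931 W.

Converting, Q̇_C = 1160 W = 3958 Btu/h, so COP_actual = Q̇_C/Ẇ = 3958/1330 = 2.976.
In absolute terms T_C = 278.15 K and T_H = 297.05 K, so ΔT = 18.90 K.
COP_Carnot = T_C/ΔT = 278.15/18.90 = 14.72.
η_II = COP_actual/COP_Carnot = 2.976/14.72 = 0.2022.

0.202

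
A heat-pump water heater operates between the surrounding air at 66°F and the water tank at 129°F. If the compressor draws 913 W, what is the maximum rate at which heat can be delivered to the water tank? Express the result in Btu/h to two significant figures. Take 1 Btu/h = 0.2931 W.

29000 Btu/h

In absolute terms T_C = 292.04 K and T_H = 327.04 K, so ΔT = 35.00 K.
COP_Carnot = T_H/ΔT = 327.04/35.00 = 9.344.
Q̇_max = COP_Carnot × Ẇ = 9.344 × 913.0 W = 8531 W = 29110 Btu/h.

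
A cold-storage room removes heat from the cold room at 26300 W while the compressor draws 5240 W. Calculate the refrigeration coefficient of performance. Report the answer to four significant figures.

The first law gives Q̇_H = Q̇_C + Ẇ, so the three rates are Q̇_C = 26300, Q̇_H = 31540, Ẇ = 5240 W.
COP_R = Q̇_C/Ẇ = 26300/5240 = 5.019.

5.019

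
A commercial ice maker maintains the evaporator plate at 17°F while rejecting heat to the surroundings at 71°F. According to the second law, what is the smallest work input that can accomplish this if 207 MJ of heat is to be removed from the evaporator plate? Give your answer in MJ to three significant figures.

23.5 MJ

In absolute terms T_C = 264.82 K and T_H = 294.82 K, so ΔT = 30.00 K.
The reversible limit is COP_R = T_C/ΔT = 8.827, so W_min = Q_C/COP = Q_C·ΔT/T_C.
W_min = 207.0 × 30.00/264.82 = 23.45 MJ.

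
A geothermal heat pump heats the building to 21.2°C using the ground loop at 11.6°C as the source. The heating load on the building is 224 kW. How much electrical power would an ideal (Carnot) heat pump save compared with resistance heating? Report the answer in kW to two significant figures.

220 kW

In absolute terms T_C = 284.75 K and T_H = 294.35 K, so ΔT = 9.600 K.
COP_Carnot = T_H/ΔT = 294.35/9.600 = 30.66.
Resistance heating needs Ẇ_res = Q̇_H = 224.0 kW; the reversible heat pump needs only Ẇ_hp = Q̇_H/COP = 7.306 kW.
Saving = 224.0 − 7.306 = 216.7 kW.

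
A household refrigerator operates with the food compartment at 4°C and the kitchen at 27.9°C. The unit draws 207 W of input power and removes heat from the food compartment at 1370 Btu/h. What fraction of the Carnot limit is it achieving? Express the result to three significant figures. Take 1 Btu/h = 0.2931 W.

Converting, Q̇_C = 1370 Btu/h = 401.5 W, so COP_actual = Q̇_C/Ẇ = 401.5/207.0 = 1.940.
In absolute terms T_C = 277.15 K and T_H = 301.05 K, so ΔT = 23.90 K.
COP_Carnot = T_C/ΔT = 277.15/23.90 = 11.60.
η_II = COP_actual/COP_Carnot = 1.940/11.60 = 0.1673.

0.167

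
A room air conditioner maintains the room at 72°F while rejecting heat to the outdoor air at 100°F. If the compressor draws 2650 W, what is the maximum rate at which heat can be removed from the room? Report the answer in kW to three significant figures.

In absolute terms T_C = 295.37 K and T_H = 310.93 K, so ΔT = 15.56 K.
COP_Carnot = T_C/ΔT = 295.37/15.56 = 18.99.
Q̇_max = COP_Carnot × Ẇ = 18.99 × 2650 W = 50320 W = 50.32 kW.

50.3 kW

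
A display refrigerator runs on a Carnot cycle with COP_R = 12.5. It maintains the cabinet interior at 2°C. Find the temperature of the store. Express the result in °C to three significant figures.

24.0 °C

COP_R = T_C/(T_H − T_C) gives T_H − T_C = T_C/COP.
With T_C = 275.15 K, T_H = 275.15 × (1 + 1/12.5) = 297.16 K.
Converting, 297.16 K = 24.01°C.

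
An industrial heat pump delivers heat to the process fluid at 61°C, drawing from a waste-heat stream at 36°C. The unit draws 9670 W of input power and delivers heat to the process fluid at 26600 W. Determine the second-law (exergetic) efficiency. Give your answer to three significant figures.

COP_actual = Q̇_H/Ẇ = 26600/9670 = 2.751.
In absolute terms T_C = 309.15 K and T_H = 334.15 K, so ΔT = 25.00 K.
COP_Carnot = T_H/ΔT = 334.15/25.00 = 13.37.
η_II = COP_actual/COP_Carnot = 2.751/13.37 = 0.2058.

0.206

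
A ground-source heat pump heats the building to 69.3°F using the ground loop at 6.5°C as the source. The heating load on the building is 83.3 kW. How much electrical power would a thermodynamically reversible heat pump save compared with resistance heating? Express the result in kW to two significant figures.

79 kW

In absolute terms T_C = 279.65 K and T_H = 293.87 K, so ΔT = 14.22 K.
COP_Carnot = T_H/ΔT = 293.87/14.22 = 20.66.
Resistance heating needs Ẇ_res = Q̇_H = 83.30 kW; the reversible heat pump needs only Ẇ_hp = Q̇_H/COP = 4.031 kW.
Saving = 83.30 − 4.031 = 79.27 kW.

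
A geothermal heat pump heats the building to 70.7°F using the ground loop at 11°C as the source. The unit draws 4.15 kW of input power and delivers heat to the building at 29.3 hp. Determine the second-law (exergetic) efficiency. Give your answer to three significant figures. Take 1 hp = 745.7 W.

Converting, Q̇_H = 29.30 hp = 21.85 kW, so COP_actual = Q̇_H/Ẇ = 21.85/4.150 = 5.265.
In absolute terms T_C = 284.15 K and T_H = 294.65 K, so ΔT = 10.50 K.
COP_Carnot = T_H/ΔT = 294.65/10.50 = 28.06.
η_II = COP_actual/COP_Carnot = 5.265/28.06 = 0.1876.

0.188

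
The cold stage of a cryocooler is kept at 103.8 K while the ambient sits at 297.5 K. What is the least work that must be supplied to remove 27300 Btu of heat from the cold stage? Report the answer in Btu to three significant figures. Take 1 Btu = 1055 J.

50900 Btu

The reservoir spacing is ΔT = 297.5 − 103.8 = 193.7 K.
The reversible limit is COP_R = T_C/ΔT = 0.5359, so W_min = Q_C/COP = Q_C·ΔT/T_C.
W_min = 27300 × 193.7/103.80 = 50940 Btu.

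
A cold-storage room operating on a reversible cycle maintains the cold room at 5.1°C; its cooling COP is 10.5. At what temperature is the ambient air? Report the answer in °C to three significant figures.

31.6 °C

COP_R = T_C/(T_H − T_C) gives T_H − T_C = T_C/COP.
With T_C = 278.25 K, T_H = 278.25 × (1 + 1/10.5) = 304.75 K.
Converting, 304.75 K = 31.60°C.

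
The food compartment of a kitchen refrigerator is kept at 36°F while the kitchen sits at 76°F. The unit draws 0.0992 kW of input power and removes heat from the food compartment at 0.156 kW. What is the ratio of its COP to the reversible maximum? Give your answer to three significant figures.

COP_actual = Q̇_C/Ẇ = 0.1560/0.09920 = 1.573.
In absolute terms T_C = 275.37 K and T_H = 297.59 K, so ΔT = 22.22 K.
COP_Carnot = T_C/ΔT = 275.37/22.22 = 12.39.
η_II = COP_actual/COP_Carnot = 1.573/12.39 = 0.1269.

0.127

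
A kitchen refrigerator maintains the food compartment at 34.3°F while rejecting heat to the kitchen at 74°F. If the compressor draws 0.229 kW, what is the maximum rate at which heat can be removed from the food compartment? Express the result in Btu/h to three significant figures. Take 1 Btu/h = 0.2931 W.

In absolute terms T_C = 274.43 K and T_H = 296.48 K, so ΔT = 22.06 K.
COP_Carnot = T_C/ΔT = 274.43/22.06 = 12.44.
Q̇_max = COP_Carnot × Ẇ = 12.44 × 0.2290 kW = 2.849 kW = 9721 Btu/h.

9720 Btu/h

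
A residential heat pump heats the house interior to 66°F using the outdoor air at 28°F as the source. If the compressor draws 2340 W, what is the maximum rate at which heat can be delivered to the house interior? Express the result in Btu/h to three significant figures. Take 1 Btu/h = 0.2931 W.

110000 Btu/h

In absolute terms T_C = 270.93 K and T_H = 292.04 K, so ΔT = 21.11 K.
COP_Carnot = T_H/ΔT = 292.04/21.11 = 13.83.
Q̇_max = COP_Carnot × Ẇ = 13.83 × 2340 W = 32370 W = 110400 Btu/h.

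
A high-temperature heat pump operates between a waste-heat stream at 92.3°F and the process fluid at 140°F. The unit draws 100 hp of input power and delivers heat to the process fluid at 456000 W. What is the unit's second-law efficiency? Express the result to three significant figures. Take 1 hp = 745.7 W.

0.486

Converting, Q̇_H = 456000 W = 611.5 hp, so COP_actual = Q̇_H/Ẇ = 611.5/100.0 = 6.115.
In absolute terms T_C = 306.65 K and T_H = 333.15 K, so ΔT = 26.50 K.
COP_Carnot = T_H/ΔT = 333.15/26.50 = 12.57.
η_II = COP_actual/COP_Carnot = 6.115/12.57 = 0.4864.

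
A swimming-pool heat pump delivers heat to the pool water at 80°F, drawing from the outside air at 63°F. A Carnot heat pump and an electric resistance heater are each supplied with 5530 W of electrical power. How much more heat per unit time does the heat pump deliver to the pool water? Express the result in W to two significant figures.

170000 W

In absolute terms T_C = 290.37 K and T_H = 299.82 K, so ΔT = 9.444 K.
COP_Carnot = T_H/ΔT = 299.82/9.444 = 31.75.
The heat pump delivers Q̇_H = COP × Ẇ = 175600 W; the resistance heater delivers Ẇ = 5530 W.
Extra = (COP − 1)·Ẇ = 170000 W.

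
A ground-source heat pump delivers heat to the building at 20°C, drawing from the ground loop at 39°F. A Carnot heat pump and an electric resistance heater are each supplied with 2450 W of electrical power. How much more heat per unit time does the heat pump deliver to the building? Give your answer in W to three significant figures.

In absolute terms T_C = 277.04 K and T_H = 293.15 K, so ΔT = 16.11 K.
COP_Carnot = T_H/ΔT = 293.15/16.11 = 18.20.
The heat pump delivers Q̇_H = COP × Ẇ = 44580 W; the resistance heater delivers Ẇ = 2450 W.
Extra = (COP − 1)·Ẇ = 42130 W.

42100 W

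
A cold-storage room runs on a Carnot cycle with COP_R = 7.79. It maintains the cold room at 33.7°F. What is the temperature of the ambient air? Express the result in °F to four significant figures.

COP_R = T_C/(T_H − T_C) gives T_H − T_C = T_C/COP.
With T_C = 274.09 K, T_H = 274.09 × (1 + 1/7.79) = 309.28 K.
Converting, 309.28 K = 97.03°F.

97.03 °F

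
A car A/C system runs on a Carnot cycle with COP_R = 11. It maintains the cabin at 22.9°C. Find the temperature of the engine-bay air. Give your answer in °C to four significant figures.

49.81 °C

COP_R = T_C/(T_H − T_C) gives T_H − T_C = T_C/COP.
With T_C = 296.05 K, T_H = 296.05 × (1 + 1/11) = 322.96 K.
Converting, 322.96 K = 49.81°C.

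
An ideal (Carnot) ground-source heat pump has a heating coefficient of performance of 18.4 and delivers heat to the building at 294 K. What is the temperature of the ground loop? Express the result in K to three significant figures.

278 K

COP_HP = T_H/(T_H − T_C) gives T_H − T_C = T_H/COP.
With T_H = 294.00 K, T_C = 294.00 × (1 − 1/18.4) = 278.02 K.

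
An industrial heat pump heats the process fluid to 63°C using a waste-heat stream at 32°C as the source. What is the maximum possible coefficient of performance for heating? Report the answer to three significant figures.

10.8

In absolute terms T_C = 305.15 K and T_H = 336.15 K, so ΔT = 31.00 K.
For a reversible cycle, COP_Carnot = T_H/ΔT = 336.15/31.00 = 10.84.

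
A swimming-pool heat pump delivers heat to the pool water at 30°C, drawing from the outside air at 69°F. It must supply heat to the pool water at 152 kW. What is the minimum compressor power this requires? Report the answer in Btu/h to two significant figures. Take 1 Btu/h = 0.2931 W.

In absolute terms T_C = 293.71 K and T_H = 303.15 K, so ΔT = 9.444 K.
COP_Carnot = T_H/ΔT = 303.15/9.444 = 32.10.
Ẇ_min = Q̇/COP_Carnot = 152.0/32.10 = 4.735 kW = 16160 Btu/h.

16000 Btu/h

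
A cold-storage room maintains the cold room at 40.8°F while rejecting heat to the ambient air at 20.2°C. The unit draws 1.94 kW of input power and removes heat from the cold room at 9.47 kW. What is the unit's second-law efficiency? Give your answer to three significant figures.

0.269

COP_actual = Q̇_C/Ẇ = 9.470/1.940 = 4.881.
In absolute terms T_C = 278.04 K and T_H = 293.35 K, so ΔT = 15.31 K.
COP_Carnot = T_C/ΔT = 278.04/15.31 = 18.16.
η_II = COP_actual/COP_Carnot = 4.881/18.16 = 0.2688.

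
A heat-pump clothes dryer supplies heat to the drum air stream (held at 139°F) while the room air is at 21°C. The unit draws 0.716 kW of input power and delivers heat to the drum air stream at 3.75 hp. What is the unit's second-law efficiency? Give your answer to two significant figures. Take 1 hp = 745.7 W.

0.45

Converting, Q̇_H = 3.750 hp = 2.796 kW, so COP_actual = Q̇_H/Ẇ = 2.796/0.7160 = 3.906.
In absolute terms T_C = 294.15 K and T_H = 332.59 K, so ΔT = 38.44 K.
COP_Carnot = T_H/ΔT = 332.59/38.44 = 8.651.
η_II = COP_actual/COP_Carnot = 3.906/8.651 = 0.4514.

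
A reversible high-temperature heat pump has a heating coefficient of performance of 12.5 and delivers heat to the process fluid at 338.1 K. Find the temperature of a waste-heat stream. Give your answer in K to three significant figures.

COP_HP = T_H/(T_H − T_C) gives T_H − T_C = T_H/COP.
With T_H = 338.10 K, T_C = 338.10 × (1 − 1/12.5) = 311.05 K.

311 K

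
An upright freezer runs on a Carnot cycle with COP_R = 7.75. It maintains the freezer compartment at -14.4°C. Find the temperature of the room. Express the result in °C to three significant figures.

COP_R = T_C/(T_H − T_C) gives T_H − T_C = T_C/COP.
With T_C = 258.75 K, T_H = 258.75 × (1 + 1/7.75) = 292.14 K.
Converting, 292.14 K = 18.99°C.

19.0 °C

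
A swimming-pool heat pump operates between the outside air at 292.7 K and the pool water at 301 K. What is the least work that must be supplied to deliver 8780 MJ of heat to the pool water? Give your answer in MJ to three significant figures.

242 MJ

The reservoir spacing is ΔT = 301 − 292.7 = 8.300 K.
The reversible limit is COP_HP = T_H/ΔT = 36.27, so W_min = Q_H/COP = Q_H·ΔT/T_H.
W_min = 8780 × 8.300/301.00 = 242.1 MJ.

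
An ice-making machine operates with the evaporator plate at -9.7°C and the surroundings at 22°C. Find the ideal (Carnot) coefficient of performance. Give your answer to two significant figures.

8.3

In absolute terms T_C = 263.45 K and T_H = 295.15 K, so ΔT = 31.70 K.
For a reversible cycle, COP_Carnot = T_C/ΔT = 263.45/31.70 = 8.311.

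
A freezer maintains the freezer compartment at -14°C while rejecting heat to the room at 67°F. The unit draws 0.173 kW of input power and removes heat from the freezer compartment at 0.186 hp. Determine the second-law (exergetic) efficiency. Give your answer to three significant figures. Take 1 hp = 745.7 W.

Converting, Q̇_C = 0.1860 hp = 0.1387 kW, so COP_actual = Q̇_C/Ẇ = 0.1387/0.1730 = 0.8017.
In absolute terms T_C = 259.15 K and T_H = 292.59 K, so ΔT = 33.44 K.
COP_Carnot = T_C/ΔT = 259.15/33.44 = 7.749.
η_II = COP_actual/COP_Carnot = 0.8017/7.749 = 0.1035.

0.103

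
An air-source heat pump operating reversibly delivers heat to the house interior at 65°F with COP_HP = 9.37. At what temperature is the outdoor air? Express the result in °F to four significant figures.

COP_HP = T_H/(T_H − T_C) gives T_H − T_C = T_H/COP.
With T_H = 291.48 K, T_C = 291.48 × (1 − 1/9.37) = 260.38 K.
Converting, 260.38 K = 9.01°F.

9.005 °F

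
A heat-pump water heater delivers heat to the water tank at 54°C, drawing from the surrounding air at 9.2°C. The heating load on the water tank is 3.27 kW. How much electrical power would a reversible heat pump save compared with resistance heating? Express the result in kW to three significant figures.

In absolute terms T_C = 282.35 K and T_H = 327.15 K, so ΔT = 44.80 K.
COP_Carnot = T_H/ΔT = 327.15/44.80 = 7.302.
Resistance heating needs Ẇ_res = Q̇_H = 3.270 kW; the reversible heat pump needs only Ẇ_hp = Q̇_H/COP = 0.4478 kW.
Saving = 3.270 − 0.4478 = 2.822 kW.

2.82 kW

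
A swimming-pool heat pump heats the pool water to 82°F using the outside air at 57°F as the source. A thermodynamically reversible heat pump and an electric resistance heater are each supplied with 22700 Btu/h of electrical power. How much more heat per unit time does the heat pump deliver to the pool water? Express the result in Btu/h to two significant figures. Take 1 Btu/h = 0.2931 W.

470000 Btu/h

In absolute terms T_C = 287.04 K and T_H = 300.93 K, so ΔT = 13.89 K.
COP_Carnot = T_H/ΔT = 300.93/13.89 = 21.67.
The heat pump delivers Q̇_H = COP × Ẇ = 491800 Btu/h; the resistance heater delivers Ẇ = 22700 Btu/h.
Extra = (COP − 1)·Ẇ = 469100 Btu/h.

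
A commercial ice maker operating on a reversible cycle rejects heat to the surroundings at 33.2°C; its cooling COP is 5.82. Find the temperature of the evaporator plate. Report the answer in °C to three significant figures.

-11.7 °C

For a Carnot refrigerator COP_R = T_C/(T_H − T_C), so T_C = COP·T_H/(1 + COP).
With T_H = 306.35 K, T_C = 5.82 × 306.35/6.820 = 261.43 K.
Converting, 261.43 K = -11.72°C.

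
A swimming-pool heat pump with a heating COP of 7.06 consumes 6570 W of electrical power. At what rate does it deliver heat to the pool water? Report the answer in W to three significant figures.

Q̇_H = COP_HP × Ẇ = 7.06 × 6570 = 46380 W.

46400 W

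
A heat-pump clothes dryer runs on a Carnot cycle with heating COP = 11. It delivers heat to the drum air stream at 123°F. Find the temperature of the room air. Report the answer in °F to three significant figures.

COP_HP = T_H/(T_H − T_C) gives T_H − T_C = T_H/COP.
With T_H = 323.71 K, T_C = 323.71 × (1 − 1/11) = 294.28 K.
Converting, 294.28 K = 70.03°F.

70.0 °F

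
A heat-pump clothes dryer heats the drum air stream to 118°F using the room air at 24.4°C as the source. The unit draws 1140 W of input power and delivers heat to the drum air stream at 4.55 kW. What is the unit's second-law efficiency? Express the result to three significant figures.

Converting, Q̇_H = 4.550 kW = 4550 W, so COP_actual = Q̇_H/Ẇ = 4550/1140 = 3.991.
In absolute terms T_C = 297.55 K and T_H = 320.93 K, so ΔT = 23.38 K.
COP_Carnot = T_H/ΔT = 320.93/23.38 = 13.73.
η_II = COP_actual/COP_Carnot = 3.991/13.73 = 0.2907.

0.291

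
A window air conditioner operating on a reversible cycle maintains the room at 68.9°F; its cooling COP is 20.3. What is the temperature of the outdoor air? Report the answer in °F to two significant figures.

COP_R = T_C/(T_H − T_C) gives T_H − T_C = T_C/COP.
With T_C = 293.65 K, T_H = 293.65 × (1 + 1/20.3) = 308.12 K.
Converting, 308.12 K = 94.94°F.

95 °F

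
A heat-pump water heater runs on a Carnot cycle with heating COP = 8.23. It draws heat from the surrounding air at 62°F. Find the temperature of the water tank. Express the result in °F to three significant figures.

COP_HP = T_H/(T_H − T_C) rearranges to T_H = COP·T_C/(COP − 1).
With T_C = 289.82 K, T_H = 8.23 × 289.82/7.230 = 329.90 K.
Converting, 329.90 K = 134.15°F.

134 °F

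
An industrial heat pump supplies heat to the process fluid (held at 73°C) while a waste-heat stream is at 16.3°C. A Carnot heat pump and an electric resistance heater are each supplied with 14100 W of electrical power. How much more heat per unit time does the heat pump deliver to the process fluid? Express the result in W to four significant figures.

71980 W

In absolute terms T_C = 289.45 K and T_H = 346.15 K, so ΔT = 56.70 K.
COP_Carnot = T_H/ΔT = 346.15/56.70 = 6.105.
The heat pump delivers Q̇_H = COP × Ẇ = 86080 W; the resistance heater delivers Ẇ = 14100 W.
Extra = (COP − 1)·Ẇ = 71980 W.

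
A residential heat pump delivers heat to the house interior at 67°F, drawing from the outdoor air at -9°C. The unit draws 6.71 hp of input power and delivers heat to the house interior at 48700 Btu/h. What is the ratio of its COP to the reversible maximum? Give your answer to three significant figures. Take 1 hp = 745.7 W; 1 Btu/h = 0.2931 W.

0.277

Converting, Q̇_H = 48700 Btu/h = 19.14 hp, so COP_actual = Q̇_H/Ẇ = 19.14/6.710 = 2.853.
In absolute terms T_C = 264.15 K and T_H = 292.59 K, so ΔT = 28.44 K.
COP_Carnot = T_H/ΔT = 292.59/28.44 = 10.29.
η_II = COP_actual/COP_Carnot = 2.853/10.29 = 0.2773.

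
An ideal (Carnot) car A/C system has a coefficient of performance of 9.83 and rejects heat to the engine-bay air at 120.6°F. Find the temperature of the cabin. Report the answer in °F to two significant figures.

For a Carnot refrigerator COP_R = T_C/(T_H − T_C), so T_C = COP·T_H/(1 + COP).
With T_H = 322.37 K, T_C = 9.83 × 322.37/10.83 = 292.61 K.
Converting, 292.61 K = 67.02°F.

67 °F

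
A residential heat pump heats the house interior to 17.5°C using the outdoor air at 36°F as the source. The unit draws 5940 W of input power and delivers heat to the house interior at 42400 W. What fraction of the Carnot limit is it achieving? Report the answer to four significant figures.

COP_actual = Q̇_H/Ẇ = 42400/5940 = 7.138.
In absolute terms T_C = 275.37 K and T_H = 290.65 K, so ΔT = 15.28 K.
COP_Carnot = T_H/ΔT = 290.65/15.28 = 19.02.
η_II = COP_actual/COP_Carnot = 7.138/19.02 = 0.3752.

0.3752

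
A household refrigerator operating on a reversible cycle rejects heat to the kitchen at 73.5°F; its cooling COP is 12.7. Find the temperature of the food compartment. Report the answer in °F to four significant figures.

34.58 °F

For a Carnot refrigerator COP_R = T_C/(T_H − T_C), so T_C = COP·T_H/(1 + COP).
With T_H = 296.21 K, T_C = 12.7 × 296.21/13.70 = 274.58 K.
Converting, 274.58 K = 34.58°F.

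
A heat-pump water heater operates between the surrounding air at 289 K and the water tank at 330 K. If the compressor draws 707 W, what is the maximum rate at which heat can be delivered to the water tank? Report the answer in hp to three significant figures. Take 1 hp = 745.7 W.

7.63 hp

The reservoir spacing is ΔT = 330 − 289 = 41.00 K.
COP_Carnot = T_H/ΔT = 330.00/41.00 = 8.049.
Q̇_max = COP_Carnot × Ẇ = 8.049 × 707.0 W = 5690 W = 7.631 hp.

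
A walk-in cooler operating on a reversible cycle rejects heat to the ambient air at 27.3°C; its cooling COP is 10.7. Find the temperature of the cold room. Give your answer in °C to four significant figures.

For a Carnot refrigerator COP_R = T_C/(T_H − T_C), so T_C = COP·T_H/(1 + COP).
With T_H = 300.45 K, T_C = 10.7 × 300.45/11.70 = 274.77 K.
Converting, 274.77 K = 1.62°C.

1.621 °C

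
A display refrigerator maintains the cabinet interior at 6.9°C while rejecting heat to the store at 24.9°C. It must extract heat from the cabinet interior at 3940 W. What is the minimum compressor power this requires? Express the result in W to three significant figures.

In absolute terms T_C = 280.05 K and T_H = 298.05 K, so ΔT = 18.00 K.
COP_Carnot = T_C/ΔT = 280.05/18.00 = 15.56.
Ẇ_min = Q̇/COP_Carnot = 3940/15.56 = 253.2 W.

253 W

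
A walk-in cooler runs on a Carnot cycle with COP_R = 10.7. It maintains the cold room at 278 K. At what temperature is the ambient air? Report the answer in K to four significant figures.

COP_R = T_C/(T_H − T_C) gives T_H − T_C = T_C/COP.
With T_C = 278.00 K, T_H = 278.00 × (1 + 1/10.7) = 303.98 K.

304.0 K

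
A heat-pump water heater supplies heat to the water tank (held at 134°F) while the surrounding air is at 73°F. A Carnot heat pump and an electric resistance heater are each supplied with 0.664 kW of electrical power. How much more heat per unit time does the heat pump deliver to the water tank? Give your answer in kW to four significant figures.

In absolute terms T_C = 295.93 K and T_H = 329.82 K, so ΔT = 33.89 K.
COP_Carnot = T_H/ΔT = 329.82/33.89 = 9.732.
The heat pump delivers Q̇_H = COP × Ẇ = 6.462 kW; the resistance heater delivers Ẇ = 0.6640 kW.
Extra = (COP − 1)·Ẇ = 5.798 kW.

5.798 kW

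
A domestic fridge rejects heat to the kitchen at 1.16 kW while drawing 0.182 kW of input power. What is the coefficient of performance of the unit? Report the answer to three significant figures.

The first law gives Q̇_H = Q̇_C + Ẇ, so the three rates are Q̇_C = 0.9780, Q̇_H = 1.160, Ẇ = 0.1820 kW.
COP_R = Q̇_C/Ẇ = 0.9780/0.1820 = 5.374.

5.37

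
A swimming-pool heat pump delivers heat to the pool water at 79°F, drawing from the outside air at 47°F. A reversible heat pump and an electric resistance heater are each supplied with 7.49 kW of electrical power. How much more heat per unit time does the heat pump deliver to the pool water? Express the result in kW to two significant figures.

In absolute terms T_C = 281.48 K and T_H = 299.26 K, so ΔT = 17.78 K.
COP_Carnot = T_H/ΔT = 299.26/17.78 = 16.83.
The heat pump delivers Q̇_H = COP × Ẇ = 126.1 kW; the resistance heater delivers Ẇ = 7.490 kW.
Extra = (COP − 1)·Ẇ = 118.6 kW.

120 kW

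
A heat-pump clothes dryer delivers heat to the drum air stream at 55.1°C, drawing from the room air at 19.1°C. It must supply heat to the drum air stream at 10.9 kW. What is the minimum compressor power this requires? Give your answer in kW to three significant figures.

1.20 kW

In absolute terms T_C = 292.25 K and T_H = 328.25 K, so ΔT = 36.00 K.
COP_Carnot = T_H/ΔT = 328.25/36.00 = 9.118.
Ẇ_min = Q̇/COP_Carnot = 10.90/9.118 = 1.195 kW.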